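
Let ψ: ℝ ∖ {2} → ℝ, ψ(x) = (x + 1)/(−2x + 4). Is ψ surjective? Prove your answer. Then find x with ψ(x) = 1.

1

If ψ(x) = −1/2, cross-multiplying gives −2(x + 1) = 1(−2x + 4), which simplifies to −2 = 4 — false.  So −1/2 has no preimage and ψ is not surjective.
Solving ψ(x) = 1: cross-multiplying gives x + 1 = 1(−2x + 4), which rearranges to 3x = 3, so x = 1.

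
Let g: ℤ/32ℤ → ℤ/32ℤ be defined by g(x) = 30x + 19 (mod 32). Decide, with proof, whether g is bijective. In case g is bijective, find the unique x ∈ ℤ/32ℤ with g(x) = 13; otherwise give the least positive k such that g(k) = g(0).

16

By definition, g is injective when g(s) = g(t) forces s = t.
We have gcd(30, 32) = 2 > 1. Taking s = 0 and t = 16: g(0) = 19 and g(16) = 30·16 + 19 = 499 ≡ 19 (mod 32).
So g(0) = g(16) while 0 ≠ 16, therefore g is not injective, hence not bijective.
Since g is not bijective, we find the least positive k with g(k) = g(0): this means 30k ≡ 0 (mod 32), i.e. 32 ∣ 30k. Since gcd(30, 32) = 2, dividing through by 2 this holds exactly when 16 ∣ 15k, and as gcd(15, 16) = 1, exactly when 16 ∣ k.
The smallest positive such k is 16.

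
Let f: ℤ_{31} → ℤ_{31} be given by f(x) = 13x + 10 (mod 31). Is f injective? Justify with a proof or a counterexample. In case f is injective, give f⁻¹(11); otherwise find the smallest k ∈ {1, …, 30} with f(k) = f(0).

Suppose f(u) = f(v) in ℤ_{31}. Then 13u + 10 ≡ 13v + 10 (mod 31), so 13(u − v) ≡ 0 (mod 31).
Since gcd(13, 31) = 1, 13 is invertible modulo 31, thus u − v ≡ 0 (mod 31), i.e. u = v.
So f is injective.
We now compute 13⁻¹ mod 31 explicitly. Euclid's algorithm: 31 = 2·13 + 5, 13 = 2·5 + 3, 5 = 1·3 + 2, 3 = 1·2 + 1; back-substituting gives 1 = 12·13 − 5·31, so 13⁻¹ ≡ 12 (mod 31).
Since f is injective, we compute f⁻¹(11): solve 13x + 10 ≡ 11 (mod 31), i.e. 13x ≡ 1 (mod 31).
Multiplying by 13⁻¹ = 12 gives x ≡ 12·1 = 12 ≡ 12 (mod 31).
Check: f(12) = 13·12 + 10 = 166 = 5·31 + 11 ≡ 11 (mod 31).

12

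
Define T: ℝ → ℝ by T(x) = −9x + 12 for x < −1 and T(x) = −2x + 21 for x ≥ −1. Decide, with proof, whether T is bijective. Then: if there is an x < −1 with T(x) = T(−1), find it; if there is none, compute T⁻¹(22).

-11/9

Both pieces are strictly decreasing (slopes −9 and −2), so each is injective on its own interval.
The left piece maps (−∞, −1) onto (21, ∞); the right piece maps [−1, ∞) onto (−∞, 23].
These images overlap. In particular T(−1) = 23 (right piece), and solving −9x + 12 = 23 on the left piece gives x = −11/9 < −1.
So T(−11/9) = T(−1) with −11/9 ≠ −1, and T is not injective, hence not bijective. This x = −11/9 is the requested value below −1.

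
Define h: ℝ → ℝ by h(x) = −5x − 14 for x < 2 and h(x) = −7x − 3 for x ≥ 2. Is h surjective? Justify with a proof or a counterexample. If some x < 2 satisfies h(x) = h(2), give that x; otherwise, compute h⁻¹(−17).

Both pieces are strictly decreasing (slopes −5 and −7), so each is injective on its own interval.
The left piece maps (−∞, 2) onto (−24, ∞); the right piece maps [2, ∞) onto (−∞, −17].
The union (−24, ∞) ∪ (−∞, −17] covers ℝ, so h is surjective.
For the follow-up: the images overlap, so an x < 2 with h(x) = h(2) exists. h(2) = −17; solving −5x − 14 = −17 for x < 2 gives x = (−17 + 14)/(−5) = 3/5.

3/5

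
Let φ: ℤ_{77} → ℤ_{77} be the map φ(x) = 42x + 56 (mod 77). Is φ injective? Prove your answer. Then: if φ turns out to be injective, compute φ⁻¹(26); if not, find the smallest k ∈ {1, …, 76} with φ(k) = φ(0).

11

We have gcd(42, 77) = 7 > 1. Taking s = 0 and t = 11: φ(0) = 56 and φ(11) = 42·11 + 56 = 518 ≡ 56 (mod 77).
So φ(0) = φ(11) while 0 ≠ 11, hence φ is not injective.
Since φ is not injective, we find the least positive k with φ(k) = φ(0): this means 42k ≡ 0 (mod 77), i.e. 77 ∣ 42k. Since gcd(42, 77) = 7, dividing through by 7 this holds exactly when 11 ∣ 6k, and as gcd(6, 11) = 1, exactly when 11 ∣ k.
The smallest positive such k is 11.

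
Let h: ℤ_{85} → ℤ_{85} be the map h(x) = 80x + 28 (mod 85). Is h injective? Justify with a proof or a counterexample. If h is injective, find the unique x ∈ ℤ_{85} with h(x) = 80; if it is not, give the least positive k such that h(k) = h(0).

17

By definition, h is injective if h(s) = h(t) implies s = t.
We have gcd(80, 85) = 5 > 1. Taking s = 0 and t = 17: h(0) = 28 and h(17) = 80·17 + 28 = 1388 ≡ 28 (mod 85).
So h(0) = h(17) while 0 ≠ 17, thus h is not injective.
Since h is not injective, we find the least positive k with h(k) = h(0): this means 80k ≡ 0 (mod 85), i.e. 85 ∣ 80k. Since gcd(80, 85) = 5, dividing through by 5 this holds exactly when 17 ∣ 16k, and as gcd(16, 17) = 1, exactly when 17 ∣ k.
The smallest positive such k is 17.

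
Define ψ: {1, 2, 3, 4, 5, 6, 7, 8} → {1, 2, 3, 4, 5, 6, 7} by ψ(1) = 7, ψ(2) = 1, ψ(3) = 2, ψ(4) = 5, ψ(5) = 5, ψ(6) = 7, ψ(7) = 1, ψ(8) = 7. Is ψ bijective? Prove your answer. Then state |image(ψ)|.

4

ψ(4) = 5 = ψ(5) with 4 ≠ 5, so ψ is not injective, hence not bijective.
The image of ψ is {1, 2, 5, 7}, which has 4 elements.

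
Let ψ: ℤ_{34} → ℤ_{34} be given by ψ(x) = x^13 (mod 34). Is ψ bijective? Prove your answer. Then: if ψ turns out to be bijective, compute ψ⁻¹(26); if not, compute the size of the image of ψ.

8

Computing x^13 mod 34 for each x (by repeated squaring, reducing mod 34 at every step), the values ψ(0), ψ(1), …, ψ(33) are: 0, 1, 32, 29, 4, 3, 10, 23, 26, 25, 28, 7, 14, 13, 22, 19, 16, 17, 18, 15, 12, 21, 20, 27, 6, 9, 8, 11, 24, 31, 30, 5, 2, 33.
Every element of ℤ_{34} appears exactly once in this list, so ψ is a bijection, and in particular bijective.
Since ψ is bijective, we read off the preimage of 26 from the same table: ψ(8) = 26, so ψ⁻¹(26) = 8.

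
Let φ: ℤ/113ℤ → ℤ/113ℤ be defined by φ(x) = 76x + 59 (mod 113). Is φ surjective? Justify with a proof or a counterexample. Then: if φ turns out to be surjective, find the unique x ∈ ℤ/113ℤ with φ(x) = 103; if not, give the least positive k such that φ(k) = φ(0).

Since gcd(76, 113) = 1, 76 is invertible modulo 113. Euclid's algorithm: 113 = 1·76 + 37, 76 = 2·37 + 2, 37 = 18·2 + 1; back-substituting gives 1 = 58·76 − 39·113, so 76⁻¹ ≡ 58 (mod 113).
For any y ∈ ℤ/113ℤ, x = 58(y − 59) mod 113 satisfies φ(x) = 76·58(y − 59) + 59 ≡ y (since 76·58 ≡ 1 mod 113). So every y has a preimage.
Therefore φ is surjective.
Since φ is surjective, we find φ⁻¹(103): we need 76x ≡ 103 − 59 ≡ 44 (mod 113). Using 76⁻¹ = 58: x ≡ 58·44 = 2552 = 22·113 + 66, so x = 66.
Check: φ(66) = 76·66 + 59 = 5075 = 44·113 + 103 ≡ 103 (mod 113).

66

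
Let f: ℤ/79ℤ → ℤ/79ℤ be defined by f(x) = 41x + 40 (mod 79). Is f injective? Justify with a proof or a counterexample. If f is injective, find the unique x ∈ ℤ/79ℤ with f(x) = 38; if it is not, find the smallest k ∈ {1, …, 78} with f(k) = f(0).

25

If f(x_1) = f(x_2), then 41x_1 ≡ 41x_2 (mod 79). Because gcd(41, 79) = 1, we may cancel 41 to get x_1 ≡ x_2 (mod 79).
Therefore f is injective.
We now compute 41⁻¹ mod 79 explicitly. Euclid's algorithm: 79 = 1·41 + 38, 41 = 1·38 + 3, 38 = 12·3 + 2, 3 = 1·2 + 1; back-substituting gives 1 = 27·41 − 14·79, so 41⁻¹ ≡ 27 (mod 79).
Since f is injective, we compute f⁻¹(38): solve 41x + 40 ≡ 38 (mod 79), i.e. 41x ≡ 77 (mod 79).
Multiplying by 41⁻¹ = 27 gives x ≡ 27·77 = 2079 = 26·79 + 25 ≡ 25 (mod 79).
Check: f(25) = 41·25 + 40 = 1065 = 13·79 + 38 ≡ 38 (mod 79).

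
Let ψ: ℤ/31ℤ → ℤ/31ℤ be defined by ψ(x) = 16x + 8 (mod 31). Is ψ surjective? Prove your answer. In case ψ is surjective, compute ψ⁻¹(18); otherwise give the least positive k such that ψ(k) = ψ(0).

20

By definition, ψ is surjective if every y in the codomain equals ψ(x) for some x in the domain.
Since gcd(16, 31) = 1, 16 is invertible modulo 31. Euclid's algorithm: 31 = 1·16 + 15, 16 = 1·15 + 1; back-substituting gives 1 = 2·16 − 1·31, so 16⁻¹ ≡ 2 (mod 31).
Then y ↦ 2(y − 8) is a two-sided inverse to ψ, so every y ∈ ℤ/31ℤ has a preimage.
Hence ψ is surjective.
Since ψ is surjective, we find ψ⁻¹(18): we need 16x ≡ 18 − 8 ≡ 10 (mod 31). Using 16⁻¹ = 2: x ≡ 2·10 = 20, so x = 20.
Check: ψ(20) = 16·20 + 8 = 328 = 10·31 + 18 ≡ 18 (mod 31).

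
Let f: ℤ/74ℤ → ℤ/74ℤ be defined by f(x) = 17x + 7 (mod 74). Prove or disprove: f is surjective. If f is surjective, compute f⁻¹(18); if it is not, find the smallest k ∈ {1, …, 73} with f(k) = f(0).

5

Since gcd(17, 74) = 1, 17 is invertible modulo 74. Euclid's algorithm: 74 = 4·17 + 6, 17 = 2·6 + 5, 6 = 1·5 + 1; back-substituting gives 1 = 61·17 − 14·74, so 17⁻¹ ≡ 61 (mod 74).
For any y ∈ ℤ/74ℤ, x = 61(y − 7) mod 74 satisfies f(x) = 17·61(y − 7) + 7 ≡ y (since 17·61 ≡ 1 mod 74). So every y has a preimage.
Therefore f is surjective.
Since f is surjective, we find f⁻¹(18): we need 17x ≡ 18 − 7 ≡ 11 (mod 74). Using 17⁻¹ = 61: x ≡ 61·11 = 671 = 9·74 + 5, so x = 5.
Check: f(5) = 17·5 + 7 = 92 = 1·74 + 18 ≡ 18 (mod 74).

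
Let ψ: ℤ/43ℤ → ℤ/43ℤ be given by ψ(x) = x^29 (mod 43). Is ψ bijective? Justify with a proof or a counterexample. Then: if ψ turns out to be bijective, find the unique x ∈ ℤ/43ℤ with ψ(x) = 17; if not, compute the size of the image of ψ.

Since 43 is prime, the nonzero elements of ℤ/43ℤ form a cyclic group of order 42.
As gcd(29, 42) = 1, raising to the 29th power is a bijection on this group: if a^29 ≡ b^29 then (ab^{−1})^29 = 1, and the only element of order dividing gcd(29, 42) = 1 is 1, so a = b.
With ψ(0) = 0 this makes ψ injective on all of ℤ/43ℤ, hence bijective (finite equal-size domain and codomain). In particular ψ is bijective.
Since ψ is bijective, we find the preimage of 17. The inverse of x ↦ x^29 on (ℤ/43ℤ)^× is x ↦ x^29, because 29·29 = 841 = 20·42 + 1 ≡ 1 (mod 42) and x^{42} = 1 for x ≠ 0 (Fermat). So ψ⁻¹(17) = 17^29 mod 43.
Repeated squaring mod 43: 17^1 ≡ 17, 17^2 ≡ 17² = 289 ≡ 31, 17^4 ≡ 31² = 961 ≡ 15, 17^8 ≡ 15² = 225 ≡ 10, 17^16 ≡ 10² = 100 ≡ 14. Since 29 = 16 + 8 + 4 + 1, 17^29 ≡ 14·10·15·17: 14·10 = 140 ≡ 11, then 11·15 = 165 ≡ 36, then 36·17 = 612 ≡ 10. So 17^29 ≡ 10 (mod 43).
Hence ψ⁻¹(17) = 10.

10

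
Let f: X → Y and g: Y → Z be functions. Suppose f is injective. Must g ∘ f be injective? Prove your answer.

No. Take X = Y = Z = {1, 2, 3}, f = identity (injective), and g(x) = 1 for every x.
Then (g ∘ f)(1) = 1 = (g ∘ f)(3) with 1 ≠ 3, so g ∘ f is not injective.

not injective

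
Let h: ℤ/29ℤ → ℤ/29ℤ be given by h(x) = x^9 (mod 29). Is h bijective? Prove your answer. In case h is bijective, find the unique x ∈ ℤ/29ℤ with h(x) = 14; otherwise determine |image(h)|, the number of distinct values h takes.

Since 29 is prime, the nonzero elements of ℤ/29ℤ form a cyclic group of order 28.
As gcd(9, 28) = 1, raising to the 9th power is a bijection on this group: if u^9 ≡ v^9 then (uv^{−1})^9 = 1, and the only element of order dividing gcd(9, 28) = 1 is 1, so u = v.
With h(0) = 0 this makes h injective on all of ℤ/29ℤ, hence bijective (finite equal-size domain and codomain). In particular h is bijective.
Since h is bijective, we find the preimage of 14. The inverse of x ↦ x^9 on (ℤ/29ℤ)^× is x ↦ x^25, because 9·25 = 225 = 8·28 + 1 ≡ 1 (mod 28) and x^{28} = 1 for x ≠ 0 (Fermat). So h⁻¹(14) = 14^25 mod 29.
Repeated squaring mod 29: 14^1 ≡ 14, 14^2 ≡ 14² = 196 ≡ 22, 14^4 ≡ 22² = 484 ≡ 20, 14^8 ≡ 20² = 400 ≡ 23, 14^16 ≡ 23² = 529 ≡ 7. Since 25 = 16 + 8 + 1, 14^25 ≡ 7·23·14: 7·23 = 161 ≡ 16, then 16·14 = 224 ≡ 21. So 14^25 ≡ 21 (mod 29).
Hence h⁻¹(14) = 21.

21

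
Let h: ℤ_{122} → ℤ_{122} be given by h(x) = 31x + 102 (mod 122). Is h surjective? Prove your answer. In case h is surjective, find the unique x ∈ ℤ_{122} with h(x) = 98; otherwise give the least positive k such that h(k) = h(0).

By definition, surjectivity means every element of the codomain has a preimage under h.
Since gcd(31, 122) = 1, 31 is invertible modulo 122. Euclid's algorithm: 122 = 3·31 + 29, 31 = 1·29 + 2, 29 = 14·2 + 1; back-substituting gives 1 = 63·31 − 16·122, so 31⁻¹ ≡ 63 (mod 122).
Then y ↦ 63(y − 102) is a two-sided inverse to h, so every y ∈ ℤ_{122} has a preimage.
So h is surjective.
Since h is surjective, we find h⁻¹(98): we need 31x ≡ 98 − 102 ≡ 118 (mod 122). Using 31⁻¹ = 63: x ≡ 63·118 = 7434 = 60·122 + 114, so x = 114.
Check: h(114) = 31·114 + 102 = 3636 = 29·122 + 98 ≡ 98 (mod 122).

114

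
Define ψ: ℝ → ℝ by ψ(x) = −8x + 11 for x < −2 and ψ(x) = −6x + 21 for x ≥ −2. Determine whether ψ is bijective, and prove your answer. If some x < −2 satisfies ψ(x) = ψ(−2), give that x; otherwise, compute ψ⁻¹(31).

Both pieces are strictly decreasing (slopes −8 and −6), so each is injective on its own interval.
The left piece maps (−∞, −2) onto (27, ∞); the right piece maps [−2, ∞) onto (−∞, 33].
These images overlap. In particular ψ(−2) = 33 (right piece), and solving −8x + 11 = 33 on the left piece gives x = −11/4 < −2.
So ψ(−11/4) = ψ(−2) with −11/4 ≠ −2, and ψ is not injective, hence not bijective. This x = −11/4 is the requested value below −2.

-11/4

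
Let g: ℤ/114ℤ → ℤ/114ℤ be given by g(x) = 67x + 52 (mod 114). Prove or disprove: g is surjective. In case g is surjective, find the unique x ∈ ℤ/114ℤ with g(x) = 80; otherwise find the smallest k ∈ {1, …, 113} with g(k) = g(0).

Since gcd(67, 114) = 1, 67 is invertible modulo 114. Euclid's algorithm: 114 = 1·67 + 47, 67 = 1·47 + 20, 47 = 2·20 + 7, 20 = 2·7 + 6, 7 = 1·6 + 1; back-substituting gives 1 = 97·67 − 57·114, so 67⁻¹ ≡ 97 (mod 114).
Then y ↦ 97(y − 52) is a two-sided inverse to g, so every y ∈ ℤ/114ℤ has a preimage.
Hence g is surjective.
Since g is surjective, we find g⁻¹(80): we need 67x ≡ 80 − 52 ≡ 28 (mod 114). Using 67⁻¹ = 97: x ≡ 97·28 = 2716 = 23·114 + 94, so x = 94.
Check: g(94) = 67·94 + 52 = 6350 = 55·114 + 80 ≡ 80 (mod 114).

94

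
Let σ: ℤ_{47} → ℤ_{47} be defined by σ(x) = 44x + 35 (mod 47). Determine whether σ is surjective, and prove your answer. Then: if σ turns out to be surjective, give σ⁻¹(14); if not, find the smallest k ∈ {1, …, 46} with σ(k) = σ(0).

7

Recall that σ is surjective if every y in the codomain equals σ(x) for some x in the domain.
Since gcd(44, 47) = 1, 44 is invertible modulo 47. Euclid's algorithm: 47 = 1·44 + 3, 44 = 14·3 + 2, 3 = 1·2 + 1; back-substituting gives 1 = 31·44 − 29·47, so 44⁻¹ ≡ 31 (mod 47).
Then y ↦ 31(y − 35) is a two-sided inverse to σ, so every y ∈ ℤ_{47} has a preimage.
So σ is surjective.
Since σ is surjective, we compute σ⁻¹(14): solve 44x + 35 ≡ 14 (mod 47), i.e. 44x ≡ 26 (mod 47).
Multiplying by 44⁻¹ = 31 gives x ≡ 31·26 = 806 = 17·47 + 7 ≡ 7 (mod 47).
Check: σ(7) = 44·7 + 35 = 343 = 7·47 + 14 ≡ 14 (mod 47).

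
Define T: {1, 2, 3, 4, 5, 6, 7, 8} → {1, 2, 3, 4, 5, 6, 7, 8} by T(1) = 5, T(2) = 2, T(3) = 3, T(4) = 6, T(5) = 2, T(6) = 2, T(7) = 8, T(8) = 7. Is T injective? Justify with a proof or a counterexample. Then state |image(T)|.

6

T(2) = 2 = T(5) with 2 ≠ 5, so T is not injective.
The image of T is {2, 3, 5, 6, 7, 8}, which has 6 elements.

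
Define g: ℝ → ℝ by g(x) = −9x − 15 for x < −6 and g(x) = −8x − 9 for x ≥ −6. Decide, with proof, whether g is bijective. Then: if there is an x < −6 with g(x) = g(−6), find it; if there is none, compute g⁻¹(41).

-56/9

Both pieces are strictly decreasing (slopes −9 and −8), so each is injective on its own interval.
The left piece maps (−∞, −6) onto (39, ∞); the right piece maps [−6, ∞) onto (−∞, 39].
Since 39 = 39, the images partition ℝ: g is injective and surjective, hence bijective.
Because the two images are disjoint, no x < −6 has g(x) = g(−6), so we compute g⁻¹(41): 41 lies in (39, ∞), so solve −9x − 15 = 41: x = (41 + 15)/(−9) = −56/9.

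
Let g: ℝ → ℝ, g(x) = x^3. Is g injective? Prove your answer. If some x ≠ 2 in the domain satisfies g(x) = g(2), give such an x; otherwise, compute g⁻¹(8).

2

On ℝ, x ↦ x^3 is strictly increasing (since 3 is odd), so g(x_1) = g(x_2) forces x_1 = x_2. Thus g is injective.
Since x ↦ x^3 is strictly increasing on ℝ, it is injective there, so no x ≠ 2 in the domain has g(x) = g(2). We therefore compute g⁻¹(8) = 8^{1/3} = 2 (indeed 2^3 = 8).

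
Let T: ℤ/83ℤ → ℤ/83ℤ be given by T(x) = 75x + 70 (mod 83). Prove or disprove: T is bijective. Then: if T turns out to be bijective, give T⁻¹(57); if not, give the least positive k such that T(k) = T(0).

12

If T(x_1) = T(x_2), then 75x_1 ≡ 75x_2 (mod 83). Because gcd(75, 83) = 1, we may cancel 75 to get x_1 ≡ x_2 (mod 83).
We now compute 75⁻¹ mod 83 explicitly. Euclid's algorithm: 83 = 1·75 + 8, 75 = 9·8 + 3, 8 = 2·3 + 2, 3 = 1·2 + 1; back-substituting gives 1 = 31·75 − 28·83, so 75⁻¹ ≡ 31 (mod 83).
For any y ∈ ℤ/83ℤ, x = 31(y − 70) mod 83 satisfies T(x) = 75·31(y − 70) + 70 ≡ y (since 75·31 ≡ 1 mod 83). So every y has a preimage.
So T is bijective.
Since T is bijective, we compute T⁻¹(57): solve 75x + 70 ≡ 57 (mod 83), i.e. 75x ≡ 70 (mod 83).
Multiplying by 75⁻¹ = 31 gives x ≡ 31·70 = 2170 = 26·83 + 12 ≡ 12 (mod 83).
Check: T(12) = 75·12 + 70 = 970 = 11·83 + 57 ≡ 57 (mod 83).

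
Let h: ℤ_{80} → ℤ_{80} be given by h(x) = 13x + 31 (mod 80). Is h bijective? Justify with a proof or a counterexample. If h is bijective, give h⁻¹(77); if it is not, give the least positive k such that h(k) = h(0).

22

If h(a) = h(b), then 13a ≡ 13b (mod 80). Because gcd(13, 80) = 1, we may cancel 13 to get a ≡ b (mod 80).
We now compute 13⁻¹ mod 80 explicitly. Euclid's algorithm: 80 = 6·13 + 2, 13 = 6·2 + 1; back-substituting gives 1 = 37·13 − 6·80, so 13⁻¹ ≡ 37 (mod 80).
For any y ∈ ℤ_{80}, x = 37(y − 31) mod 80 satisfies h(x) = 13·37(y − 31) + 31 ≡ y (since 13·37 ≡ 1 mod 80). So every y has a preimage.
So h is bijective.
Since h is bijective, we find h⁻¹(77): we need 13x ≡ 77 − 31 ≡ 46 (mod 80). Using 13⁻¹ = 37: x ≡ 37·46 = 1702 = 21·80 + 22, so x = 22.
Check: h(22) = 13·22 + 31 = 317 = 3·80 + 77 ≡ 77 (mod 80).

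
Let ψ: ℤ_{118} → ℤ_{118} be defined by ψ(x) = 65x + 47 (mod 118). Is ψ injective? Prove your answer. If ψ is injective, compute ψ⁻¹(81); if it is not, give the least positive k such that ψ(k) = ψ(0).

Recall that ψ is injective if ψ(u) = ψ(v) implies u = v.
If ψ(u) = ψ(v), then 65u ≡ 65v (mod 118). Because gcd(65, 118) = 1, we may cancel 65 to get u ≡ v (mod 118).
Therefore ψ is injective.
We now compute 65⁻¹ mod 118 explicitly. Euclid's algorithm: 118 = 1·65 + 53, 65 = 1·53 + 12, 53 = 4·12 + 5, 12 = 2·5 + 2, 5 = 2·2 + 1; back-substituting gives 1 = 69·65 − 38·118, so 65⁻¹ ≡ 69 (mod 118).
Since ψ is injective, we find ψ⁻¹(81): we need 65x ≡ 81 − 47 ≡ 34 (mod 118). Using 65⁻¹ = 69: x ≡ 69·34 = 2346 = 19·118 + 104, so x = 104.
Check: ψ(104) = 65·104 + 47 = 6807 = 57·118 + 81 ≡ 81 (mod 118).

104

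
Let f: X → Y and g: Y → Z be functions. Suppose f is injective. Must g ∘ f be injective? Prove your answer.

not injective

No. Take X = Y = Z = {1, 2}, f = identity (injective), and g(x) = 1 for every x.
Then (g ∘ f)(1) = 1 = (g ∘ f)(2) with 1 ≠ 2, so g ∘ f is not injective.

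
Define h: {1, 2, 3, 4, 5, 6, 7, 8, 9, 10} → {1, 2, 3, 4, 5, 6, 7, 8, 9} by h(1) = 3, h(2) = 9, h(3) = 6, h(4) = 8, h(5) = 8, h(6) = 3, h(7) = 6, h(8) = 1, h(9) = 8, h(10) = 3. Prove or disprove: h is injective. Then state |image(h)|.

5

h(4) = 8 = h(5) with 4 ≠ 5, so h is not injective.
The image of h is {1, 3, 6, 8, 9}, which has 5 elements.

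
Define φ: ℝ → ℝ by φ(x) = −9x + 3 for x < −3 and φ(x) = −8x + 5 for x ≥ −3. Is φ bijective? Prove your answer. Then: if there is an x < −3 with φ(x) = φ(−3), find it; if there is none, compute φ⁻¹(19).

-7/4

Both pieces are strictly decreasing (slopes −9 and −8), so each is injective on its own interval.
The left piece maps (−∞, −3) onto (30, ∞); the right piece maps [−3, ∞) onto (−∞, 29].
The images leave a gap (30 has no preimage), so φ is not surjective, hence not bijective.
Because the two images are disjoint, no x < −3 has φ(x) = φ(−3), so we compute φ⁻¹(19): 19 lies in (−∞, 29], so solve −8x + 5 = 19: x = (19 − 5)/(−8) = −7/4.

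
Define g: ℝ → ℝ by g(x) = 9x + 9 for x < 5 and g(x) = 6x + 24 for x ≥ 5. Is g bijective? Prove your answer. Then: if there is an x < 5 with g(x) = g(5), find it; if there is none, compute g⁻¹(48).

Both pieces are strictly increasing (slopes 9 and 6), so each is injective on its own interval.
The left piece maps (−∞, 5) onto (−∞, 54); the right piece maps [5, ∞) onto [54, ∞).
Since 54 = 54, the images partition ℝ: g is injective and surjective, hence bijective.
Because the two images are disjoint, no x < 5 has g(x) = g(5), so we compute g⁻¹(48): 48 lies in (−∞, 54), so solve 9x + 9 = 48: x = (48 − 9)/9 = 13/3.

13/3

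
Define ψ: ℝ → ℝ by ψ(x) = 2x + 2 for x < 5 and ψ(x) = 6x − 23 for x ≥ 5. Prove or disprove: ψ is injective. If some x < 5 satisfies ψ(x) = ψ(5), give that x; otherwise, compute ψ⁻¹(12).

Both pieces are strictly increasing (slopes 2 and 6), so each is injective on its own interval.
The left piece maps (−∞, 5) onto (−∞, 12); the right piece maps [5, ∞) onto [7, ∞).
These images overlap. In particular ψ(5) = 7 (right piece), and solving 2x + 2 = 7 on the left piece gives x = 5/2 < 5.
So ψ(5/2) = ψ(5) with 5/2 ≠ 5, and ψ is not injective. This x = 5/2 is the requested value below 5.

5/2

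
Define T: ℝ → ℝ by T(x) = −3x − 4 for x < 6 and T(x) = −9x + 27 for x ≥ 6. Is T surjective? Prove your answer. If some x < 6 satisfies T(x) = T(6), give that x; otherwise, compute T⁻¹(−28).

55/9

Both pieces are strictly decreasing (slopes −3 and −9), so each is injective on its own interval.
The left piece maps (−∞, 6) onto (−22, ∞); the right piece maps [6, ∞) onto (−∞, −27].
The union (−22, ∞) ∪ (−∞, −27] omits the interval between −22 and −27; in particular −22 has no preimage. So T is not surjective.
Because the two images are disjoint, no x < 6 has T(x) = T(6), so we compute T⁻¹(−28): −28 lies in (−∞, −27], so solve −9x + 27 = −28: x = (−28 − 27)/(−9) = 55/9.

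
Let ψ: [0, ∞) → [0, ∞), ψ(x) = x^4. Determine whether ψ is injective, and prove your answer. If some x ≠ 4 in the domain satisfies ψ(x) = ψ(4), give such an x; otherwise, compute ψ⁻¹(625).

5

On [0, ∞), x ↦ x^4 is strictly increasing, so ψ(s) = ψ(t) forces s = t. So ψ is injective.
Since x ↦ x^4 is strictly increasing on [0, ∞), it is injective there, so no x ≠ 4 in the domain has ψ(x) = ψ(4). We therefore compute ψ⁻¹(625) = 625^{1/4} = 5 (indeed 5^4 = 625).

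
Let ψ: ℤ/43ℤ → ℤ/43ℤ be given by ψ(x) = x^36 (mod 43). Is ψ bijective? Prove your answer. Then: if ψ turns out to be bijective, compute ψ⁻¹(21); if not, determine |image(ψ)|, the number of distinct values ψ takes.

8

ψ(1) = 1^36 = 1.
ψ(6): Repeated squaring mod 43: 6^1 ≡ 6, 6^2 ≡ 6² = 36, 6^4 ≡ 36² = 1296 ≡ 6, 6^8 ≡ 6² = 36, 6^16 ≡ 36² = 1296 ≡ 6, 6^32 ≡ 6² = 36. Since 36 = 32 + 4, 6^36 ≡ 36·6: 36·6 = 216 ≡ 1. So 6^36 ≡ 1 (mod 43).
So ψ(1) = ψ(6) = 1 while 1 ≠ 6, therefore ψ is not injective, hence not bijective.
Since ψ is not bijective, we determine |image(ψ)|. Computing x^36 mod 43 for each x (by repeated squaring, reducing mod 43 at every step), the values ψ(0), ψ(1), …, ψ(42) are: 0, 1, 41, 21, 4, 35, 1, 1, 35, 11, 16, 11, 41, 35, 41, 4, 16, 16, 21, 4, 11, 21, 21, 11, 4, 21, 16, 16, 4, 41, 35, 41, 11, 16, 11, 35, 1, 1, 35, 4, 21, 41, 1.
The distinct values are {0, 1, 4, 11, 16, 21, 35, 41}; there are 8 of them.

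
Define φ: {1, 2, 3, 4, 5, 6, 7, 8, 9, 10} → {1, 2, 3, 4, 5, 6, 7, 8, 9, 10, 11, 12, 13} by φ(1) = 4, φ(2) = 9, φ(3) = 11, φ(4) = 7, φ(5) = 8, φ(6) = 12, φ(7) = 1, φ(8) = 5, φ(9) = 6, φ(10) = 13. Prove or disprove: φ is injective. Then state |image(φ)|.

The values φ(1), …, φ(10) are 4, 9, 11, 7, 8, 12, 1, 5, 6, 13 — all distinct.
So φ(x_1) = φ(x_2) only when x_1 = x_2, and φ is injective.
The image of φ is {1, 4, 5, 6, 7, 8, 9, 11, 12, 13}, which has 10 elements.

10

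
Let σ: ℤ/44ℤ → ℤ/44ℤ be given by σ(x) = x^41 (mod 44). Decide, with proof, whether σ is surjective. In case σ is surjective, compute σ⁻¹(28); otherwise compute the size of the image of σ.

33

σ(0) = 0^41 = 0.
σ(22): Repeated squaring mod 44: 22^1 ≡ 22, 22^2 ≡ 22² = 484 ≡ 0, 22^4 ≡ 0² = 0, 22^8 ≡ 0² = 0, 22^16 ≡ 0² = 0, 22^32 ≡ 0² = 0. Since 41 = 32 + 8 + 1, 22^41 ≡ 0·0·22: 0·0 = 0, then 0·22 = 0. So 22^41 ≡ 0 (mod 44).
So σ(0) = σ(22) = 0 while 0 ≠ 22, therefore σ is not injective.
A non-injective map from the 44-element set ℤ/44ℤ to itself takes at most 43 distinct values, so it cannot be surjective. Thus σ is not surjective.
Since σ is not surjective, we determine |image(σ)|. Computing x^41 mod 44 for each x (by repeated squaring, reducing mod 44 at every step), the values σ(0), σ(1), …, σ(43) are: 0, 1, 24, 3, 4, 5, 28, 7, 8, 9, 32, 11, 12, 13, 36, 15, 16, 17, 40, 19, 20, 21, 0, 23, 24, 25, 4, 27, 28, 29, 8, 31, 32, 33, 12, 35, 36, 37, 16, 39, 40, 41, 20, 43.
The distinct values are {0, 1, 3, 4, 5, 7, 8, 9, 11, 12, 13, 15, 16, 17, 19, 20, 21, 23, 24, 25, 27, 28, 29, 31, 32, 33, 35, 36, 37, 39, 40, 41, 43}; there are 33 of them.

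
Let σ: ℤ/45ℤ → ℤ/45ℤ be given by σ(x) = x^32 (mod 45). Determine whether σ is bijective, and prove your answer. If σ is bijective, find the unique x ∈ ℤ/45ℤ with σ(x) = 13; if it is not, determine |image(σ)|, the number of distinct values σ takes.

8

σ(3): Repeated squaring mod 45: 3^1 ≡ 3, 3^2 ≡ 3² = 9, 3^4 ≡ 9² = 81 ≡ 36, 3^8 ≡ 36² = 1296 ≡ 36, 3^16 ≡ 36² = 1296 ≡ 36, 3^32 ≡ 36² = 1296 ≡ 36. So 3^32 ≡ 36 (mod 45).
σ(6): Repeated squaring mod 45: 6^1 ≡ 6, 6^2 ≡ 6² = 36, 6^4 ≡ 36² = 1296 ≡ 36, 6^8 ≡ 36² = 1296 ≡ 36, 6^16 ≡ 36² = 1296 ≡ 36, 6^32 ≡ 36² = 1296 ≡ 36. So 6^32 ≡ 36 (mod 45).
So σ(3) = σ(6) = 36 while 3 ≠ 6, thus σ is not injective, hence not bijective.
Since σ is not bijective, we determine |image(σ)|. Computing x^32 mod 45 for each x (by repeated squaring, reducing mod 45 at every step), the values σ(0), σ(1), …, σ(44) are: 0, 1, 31, 36, 16, 25, 36, 31, 1, 36, 10, 31, 36, 16, 16, 0, 31, 1, 36, 1, 40, 36, 16, 16, 36, 40, 1, 36, 1, 31, 0, 16, 16, 36, 31, 10, 36, 1, 31, 36, 25, 16, 36, 31, 1.
The distinct values are {0, 1, 10, 16, 25, 31, 36, 40}; there are 8 of them.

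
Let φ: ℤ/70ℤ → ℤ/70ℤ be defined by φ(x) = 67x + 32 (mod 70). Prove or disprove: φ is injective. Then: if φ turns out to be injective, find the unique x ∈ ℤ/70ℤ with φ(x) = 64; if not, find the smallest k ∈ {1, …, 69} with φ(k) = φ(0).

Suppose φ(x_1) = φ(x_2) in ℤ/70ℤ. Then 67x_1 + 32 ≡ 67x_2 + 32 (mod 70), so 67(x_1 − x_2) ≡ 0 (mod 70).
Since gcd(67, 70) = 1, 67 is invertible modulo 70, so x_1 − x_2 ≡ 0 (mod 70), i.e. x_1 = x_2.
Thus φ is injective.
We now compute 67⁻¹ mod 70 explicitly. Euclid's algorithm: 70 = 1·67 + 3, 67 = 22·3 + 1; back-substituting gives 1 = 23·67 − 22·70, so 67⁻¹ ≡ 23 (mod 70).
Since φ is injective, we find φ⁻¹(64): we need 67x ≡ 64 − 32 ≡ 32 (mod 70). Using 67⁻¹ = 23: x ≡ 23·32 = 736 = 10·70 + 36, so x = 36.
Check: φ(36) = 67·36 + 32 = 2444 = 34·70 + 64 ≡ 64 (mod 70).

36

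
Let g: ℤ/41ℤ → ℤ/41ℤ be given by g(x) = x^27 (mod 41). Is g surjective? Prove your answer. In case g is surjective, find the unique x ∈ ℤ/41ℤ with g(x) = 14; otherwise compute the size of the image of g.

Since 41 is prime, the nonzero elements of ℤ/41ℤ form a cyclic group of order 40.
As gcd(27, 40) = 1, raising to the 27th power is a bijection on this group: if x_1^27 ≡ x_2^27 then (x_1x_2^{−1})^27 = 1, and the only element of order dividing gcd(27, 40) = 1 is 1, so x_1 = x_2.
With g(0) = 0 this makes g injective on all of ℤ/41ℤ, hence bijective (finite equal-size domain and codomain). In particular g is surjective.
Since g is surjective, we find the preimage of 14. The inverse of x ↦ x^27 on (ℤ/41ℤ)^× is x ↦ x^3, because 27·3 = 81 = 2·40 + 1 ≡ 1 (mod 40) and x^{40} = 1 for x ≠ 0 (Fermat). So g⁻¹(14) = 14^3 mod 41.
Repeated squaring mod 41: 14^1 ≡ 14, 14^2 ≡ 14² = 196 ≡ 32. Since 3 = 2 + 1, 14^3 ≡ 32·14: 32·14 = 448 ≡ 38. So 14^3 ≡ 38 (mod 41).
Hence g⁻¹(14) = 38.

38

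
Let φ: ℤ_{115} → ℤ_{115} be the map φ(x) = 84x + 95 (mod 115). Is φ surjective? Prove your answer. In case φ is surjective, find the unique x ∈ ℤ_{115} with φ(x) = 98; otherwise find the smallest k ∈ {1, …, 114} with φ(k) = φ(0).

37

Since gcd(84, 115) = 1, 84 is invertible modulo 115. Euclid's algorithm: 115 = 1·84 + 31, 84 = 2·31 + 22, 31 = 1·22 + 9, 22 = 2·9 + 4, 9 = 2·4 + 1; back-substituting gives 1 = 89·84 − 65·115, so 84⁻¹ ≡ 89 (mod 115).
Then y ↦ 89(y − 95) is a two-sided inverse to φ, so every y ∈ ℤ_{115} has a preimage.
Thus φ is surjective.
Since φ is surjective, we compute φ⁻¹(98): solve 84x + 95 ≡ 98 (mod 115), i.e. 84x ≡ 3 (mod 115).
Multiplying by 84⁻¹ = 89 gives x ≡ 89·3 = 267 = 2·115 + 37 ≡ 37 (mod 115).
Check: φ(37) = 84·37 + 95 = 3203 = 27·115 + 98 ≡ 98 (mod 115).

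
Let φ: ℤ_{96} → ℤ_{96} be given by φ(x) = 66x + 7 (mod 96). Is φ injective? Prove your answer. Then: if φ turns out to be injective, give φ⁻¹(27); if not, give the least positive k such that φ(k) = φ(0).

16

We have gcd(66, 96) = 6 > 1. Taking s = 0 and t = 16: φ(0) = 7 and φ(16) = 66·16 + 7 = 1063 ≡ 7 (mod 96).
So φ(0) = φ(16) while 0 ≠ 16, so φ is not injective.
Since φ is not injective, we find the least positive k with φ(k) = φ(0): this means 66k ≡ 0 (mod 96), i.e. 96 ∣ 66k. Since gcd(66, 96) = 6, dividing through by 6 this holds exactly when 16 ∣ 11k, and as gcd(11, 16) = 1, exactly when 16 ∣ k.
The smallest positive such k is 16.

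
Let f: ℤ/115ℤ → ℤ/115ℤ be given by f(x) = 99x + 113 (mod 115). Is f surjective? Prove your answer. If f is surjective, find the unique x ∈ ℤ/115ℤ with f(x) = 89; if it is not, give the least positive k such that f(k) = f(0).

Since gcd(99, 115) = 1, 99 is invertible modulo 115. Euclid's algorithm: 115 = 1·99 + 16, 99 = 6·16 + 3, 16 = 5·3 + 1; back-substituting gives 1 = 79·99 − 68·115, so 99⁻¹ ≡ 79 (mod 115).
Then y ↦ 79(y − 113) is a two-sided inverse to f, so every y ∈ ℤ/115ℤ has a preimage.
Therefore f is surjective.
Since f is surjective, we find f⁻¹(89): we need 99x ≡ 89 − 113 ≡ 91 (mod 115). Using 99⁻¹ = 79: x ≡ 79·91 = 7189 = 62·115 + 59, so x = 59.
Check: f(59) = 99·59 + 113 = 5954 = 51·115 + 89 ≡ 89 (mod 115).

59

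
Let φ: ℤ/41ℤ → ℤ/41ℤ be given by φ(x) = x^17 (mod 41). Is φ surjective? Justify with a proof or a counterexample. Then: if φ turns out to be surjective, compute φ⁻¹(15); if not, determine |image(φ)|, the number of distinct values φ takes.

35

Since 41 is prime, the nonzero elements of ℤ/41ℤ form a cyclic group of order 40.
As gcd(17, 40) = 1, raising to the 17th power is a bijection on this group: if a^17 ≡ b^17 then (ab^{−1})^17 = 1, and the only element of order dividing gcd(17, 40) = 1 is 1, so a = b.
With φ(0) = 0 this makes φ injective on all of ℤ/41ℤ, hence bijective (finite equal-size domain and codomain). In particular φ is surjective.
Since φ is surjective, we find the preimage of 15. The inverse of x ↦ x^17 on (ℤ/41ℤ)^× is x ↦ x^33, because 17·33 = 561 = 14·40 + 1 ≡ 1 (mod 40) and x^{40} = 1 for x ≠ 0 (Fermat). So φ⁻¹(15) = 15^33 mod 41.
Repeated squaring mod 41: 15^1 ≡ 15, 15^2 ≡ 15² = 225 ≡ 20, 15^4 ≡ 20² = 400 ≡ 31, 15^8 ≡ 31² = 961 ≡ 18, 15^16 ≡ 18² = 324 ≡ 37, 15^32 ≡ 37² = 1369 ≡ 16. Since 33 = 32 + 1, 15^33 ≡ 16·15: 16·15 = 240 ≡ 35. So 15^33 ≡ 35 (mod 41).
Hence φ⁻¹(15) = 35.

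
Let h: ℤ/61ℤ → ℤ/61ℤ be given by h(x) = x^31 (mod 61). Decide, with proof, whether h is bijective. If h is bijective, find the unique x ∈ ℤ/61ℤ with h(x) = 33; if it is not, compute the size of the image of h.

28

Since 61 is prime, the nonzero elements of ℤ/61ℤ form a cyclic group of order 60.
As gcd(31, 60) = 1, raising to the 31st power is a bijection on this group: if u^31 ≡ v^31 then (uv^{−1})^31 = 1, and the only element of order dividing gcd(31, 60) = 1 is 1, so u = v.
With h(0) = 0 this makes h injective on all of ℤ/61ℤ, hence bijective (finite equal-size domain and codomain). In particular h is bijective.
Since h is bijective, we find the preimage of 33. The inverse of x ↦ x^31 on (ℤ/61ℤ)^× is x ↦ x^31, because 31·31 = 961 = 16·60 + 1 ≡ 1 (mod 60) and x^{60} = 1 for x ≠ 0 (Fermat). So h⁻¹(33) = 33^31 mod 61.
Repeated squaring mod 61: 33^1 ≡ 33, 33^2 ≡ 33² = 1089 ≡ 52, 33^4 ≡ 52² = 2704 ≡ 20, 33^8 ≡ 20² = 400 ≡ 34, 33^16 ≡ 34² = 1156 ≡ 58. Since 31 = 16 + 8 + 4 + 2 + 1, 33^31 ≡ 58·34·20·52·33: 58·34 = 1972 ≡ 20, then 20·20 = 400 ≡ 34, then 34·52 = 1768 ≡ 60, then 60·33 = 1980 ≡ 28. So 33^31 ≡ 28 (mod 61).
Hence h⁻¹(33) = 28.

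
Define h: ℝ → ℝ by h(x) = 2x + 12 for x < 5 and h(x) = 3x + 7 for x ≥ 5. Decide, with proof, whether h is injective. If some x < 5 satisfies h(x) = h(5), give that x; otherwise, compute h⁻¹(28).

Both pieces are strictly increasing (slopes 2 and 3), so each is injective on its own interval.
The left piece maps (−∞, 5) onto (−∞, 22); the right piece maps [5, ∞) onto [22, ∞).
These images are disjoint, so no value is attained by both pieces. So h is injective.
Because the two images are disjoint, no x < 5 has h(x) = h(5), so we compute h⁻¹(28): 28 lies in [22, ∞), so solve 3x + 7 = 28: x = (28 − 7)/3 = 7.

7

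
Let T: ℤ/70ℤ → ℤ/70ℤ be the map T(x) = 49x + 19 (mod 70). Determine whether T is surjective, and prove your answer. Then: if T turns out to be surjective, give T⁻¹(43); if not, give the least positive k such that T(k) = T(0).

By definition, surjectivity means every element of the codomain has a preimage under T.
Since gcd(49, 70) = 7, we have 49x ≡ 0 (mod 7) for all x, so T(x) ≡ 5 (mod 7).
But 0 ≢ 5 (mod 7), so 0 ∈ ℤ/70ℤ has no preimage. Therefore T is not surjective.
Since T is not surjective, we find the least positive k with T(k) = T(0): this means 49k ≡ 0 (mod 70), i.e. 70 ∣ 49k. Since gcd(49, 70) = 7, dividing through by 7 this holds exactly when 10 ∣ 7k, and as gcd(7, 10) = 1, exactly when 10 ∣ k.
The smallest positive such k is 10.

10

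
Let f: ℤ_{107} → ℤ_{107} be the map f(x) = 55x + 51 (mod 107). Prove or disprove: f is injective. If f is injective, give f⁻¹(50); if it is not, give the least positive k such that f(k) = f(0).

35

If f(u) = f(v), then 55u ≡ 55v (mod 107). Because gcd(55, 107) = 1, we may cancel 55 to get u ≡ v (mod 107).
Hence f is injective.
We now compute 55⁻¹ mod 107 explicitly. Euclid's algorithm: 107 = 1·55 + 52, 55 = 1·52 + 3, 52 = 17·3 + 1; back-substituting gives 1 = 72·55 − 37·107, so 55⁻¹ ≡ 72 (mod 107).
Since f is injective, we compute f⁻¹(50): solve 55x + 51 ≡ 50 (mod 107), i.e. 55x ≡ 106 (mod 107).
Multiplying by 55⁻¹ = 72 gives x ≡ 72·106 = 7632 = 71·107 + 35 ≡ 35 (mod 107).
Check: f(35) = 55·35 + 51 = 1976 = 18·107 + 50 ≡ 50 (mod 107).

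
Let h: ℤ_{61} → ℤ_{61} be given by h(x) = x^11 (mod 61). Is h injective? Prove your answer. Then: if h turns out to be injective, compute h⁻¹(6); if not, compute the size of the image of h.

44

Since 61 is prime, the nonzero elements of ℤ_{61} form a cyclic group of order 60.
As gcd(11, 60) = 1, raising to the 11th power is a bijection on this group: if x_1^11 ≡ x_2^11 then (x_1x_2^{−1})^11 = 1, and the only element of order dividing gcd(11, 60) = 1 is 1, so x_1 = x_2.
With h(0) = 0 this makes h injective on all of ℤ_{61}, hence bijective (finite equal-size domain and codomain). In particular h is injective.
Since h is injective, we find the preimage of 6. The inverse of x ↦ x^11 on (ℤ_{61})^× is x ↦ x^11, because 11·11 = 121 = 2·60 + 1 ≡ 1 (mod 60) and x^{60} = 1 for x ≠ 0 (Fermat). So h⁻¹(6) = 6^11 mod 61.
Repeated squaring mod 61: 6^1 ≡ 6, 6^2 ≡ 6² = 36, 6^4 ≡ 36² = 1296 ≡ 15, 6^8 ≡ 15² = 225 ≡ 42. Since 11 = 8 + 2 + 1, 6^11 ≡ 42·36·6: 42·36 = 1512 ≡ 48, then 48·6 = 288 ≡ 44. So 6^11 ≡ 44 (mod 61).
Hence h⁻¹(6) = 44.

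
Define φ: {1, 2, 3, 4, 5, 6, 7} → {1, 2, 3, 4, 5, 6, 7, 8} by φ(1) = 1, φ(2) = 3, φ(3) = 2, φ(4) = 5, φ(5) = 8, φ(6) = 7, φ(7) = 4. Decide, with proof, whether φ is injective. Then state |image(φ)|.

The values φ(1), …, φ(7) are 1, 3, 2, 5, 8, 7, 4 — all distinct.
So φ(x_1) = φ(x_2) only when x_1 = x_2, and φ is injective.
The image of φ is {1, 2, 3, 4, 5, 7, 8}, which has 7 elements.

7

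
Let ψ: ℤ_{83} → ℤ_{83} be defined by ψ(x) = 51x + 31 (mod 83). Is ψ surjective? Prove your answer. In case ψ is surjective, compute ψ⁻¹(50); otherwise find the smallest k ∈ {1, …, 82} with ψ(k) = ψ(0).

Since gcd(51, 83) = 1, 51 is invertible modulo 83. Euclid's algorithm: 83 = 1·51 + 32, 51 = 1·32 + 19, 32 = 1·19 + 13, 19 = 1·13 + 6, 13 = 2·6 + 1; back-substituting gives 1 = 70·51 − 43·83, so 51⁻¹ ≡ 70 (mod 83).
For any y ∈ ℤ_{83}, x = 70(y − 31) mod 83 satisfies ψ(x) = 51·70(y − 31) + 31 ≡ y (since 51·70 ≡ 1 mod 83). So every y has a preimage.
Thus ψ is surjective.
Since ψ is surjective, we find ψ⁻¹(50): we need 51x ≡ 50 − 31 ≡ 19 (mod 83). Using 51⁻¹ = 70: x ≡ 70·19 = 1330 = 16·83 + 2, so x = 2.
Check: ψ(2) = 51·2 + 31 = 133 = 1·83 + 50 ≡ 50 (mod 83).

2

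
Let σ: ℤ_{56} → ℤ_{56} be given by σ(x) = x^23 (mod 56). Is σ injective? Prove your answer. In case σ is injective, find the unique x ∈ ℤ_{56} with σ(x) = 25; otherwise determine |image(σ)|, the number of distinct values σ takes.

35

σ(0) = 0^23 = 0.
σ(14): Repeated squaring mod 56: 14^1 ≡ 14, 14^2 ≡ 14² = 196 ≡ 28, 14^4 ≡ 28² = 784 ≡ 0, 14^8 ≡ 0² = 0, 14^16 ≡ 0² = 0. Since 23 = 16 + 4 + 2 + 1, 14^23 ≡ 0·0·28·14: 0·0 = 0, then 0·28 = 0, then 0·14 = 0. So 14^23 ≡ 0 (mod 56).
So σ(0) = σ(14) = 0 while 0 ≠ 14, therefore σ is not injective.
Since σ is not injective, we determine |image(σ)|. Computing x^23 mod 56 for each x (by repeated squaring, reducing mod 56 at every step), the values σ(0), σ(1), …, σ(55) are: 0, 1, 32, 19, 16, 45, 48, 7, 8, 25, 40, 51, 24, 13, 0, 15, 32, 33, 16, 3, 48, 21, 8, 39, 40, 9, 24, 27, 0, 29, 32, 47, 16, 17, 48, 35, 8, 53, 40, 23, 24, 41, 0, 43, 32, 5, 16, 31, 48, 49, 8, 11, 40, 37, 24, 55.
The distinct values are {0, 1, 3, 5, 7, 8, 9, 11, 13, 15, 16, 17, 19, 21, 23, 24, 25, 27, 29, 31, 32, 33, 35, 37, 39, 40, 41, 43, 45, 47, 48, 49, 51, 53, 55}; there are 35 of them.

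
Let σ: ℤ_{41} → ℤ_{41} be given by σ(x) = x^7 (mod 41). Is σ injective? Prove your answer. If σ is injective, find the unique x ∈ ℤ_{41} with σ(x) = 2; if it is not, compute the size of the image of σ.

8

Since 41 is prime, the nonzero elements of ℤ_{41} form a cyclic group of order 40.
As gcd(7, 40) = 1, raising to the 7th power is a bijection on this group: if a^7 ≡ b^7 then (ab^{−1})^7 = 1, and the only element of order dividing gcd(7, 40) = 1 is 1, so a = b.
With σ(0) = 0 this makes σ injective on all of ℤ_{41}, hence bijective (finite equal-size domain and codomain). In particular σ is injective.
Since σ is injective, we find the preimage of 2. The inverse of x ↦ x^7 on (ℤ_{41})^× is x ↦ x^23, because 7·23 = 161 = 4·40 + 1 ≡ 1 (mod 40) and x^{40} = 1 for x ≠ 0 (Fermat). So σ⁻¹(2) = 2^23 mod 41.
Repeated squaring mod 41: 2^1 ≡ 2, 2^2 ≡ 2² = 4, 2^4 ≡ 4² = 16, 2^8 ≡ 16² = 256 ≡ 10, 2^16 ≡ 10² = 100 ≡ 18. Since 23 = 16 + 4 + 2 + 1, 2^23 ≡ 18·16·4·2: 18·16 = 288 ≡ 1, then 1·4 = 4, then 4·2 = 8. So 2^23 ≡ 8 (mod 41).
Hence σ⁻¹(2) = 8.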